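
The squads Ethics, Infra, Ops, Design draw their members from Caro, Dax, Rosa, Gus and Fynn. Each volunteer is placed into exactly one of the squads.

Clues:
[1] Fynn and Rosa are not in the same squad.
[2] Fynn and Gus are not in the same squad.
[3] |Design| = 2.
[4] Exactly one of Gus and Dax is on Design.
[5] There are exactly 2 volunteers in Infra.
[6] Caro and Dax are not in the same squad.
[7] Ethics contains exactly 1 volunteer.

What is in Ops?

Ops = {}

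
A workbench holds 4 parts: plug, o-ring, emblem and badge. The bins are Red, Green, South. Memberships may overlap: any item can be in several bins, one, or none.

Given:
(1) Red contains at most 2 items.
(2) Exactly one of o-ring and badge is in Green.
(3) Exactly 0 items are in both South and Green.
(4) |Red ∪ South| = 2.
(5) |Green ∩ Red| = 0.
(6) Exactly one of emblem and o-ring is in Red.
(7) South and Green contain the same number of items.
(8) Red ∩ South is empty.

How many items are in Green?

1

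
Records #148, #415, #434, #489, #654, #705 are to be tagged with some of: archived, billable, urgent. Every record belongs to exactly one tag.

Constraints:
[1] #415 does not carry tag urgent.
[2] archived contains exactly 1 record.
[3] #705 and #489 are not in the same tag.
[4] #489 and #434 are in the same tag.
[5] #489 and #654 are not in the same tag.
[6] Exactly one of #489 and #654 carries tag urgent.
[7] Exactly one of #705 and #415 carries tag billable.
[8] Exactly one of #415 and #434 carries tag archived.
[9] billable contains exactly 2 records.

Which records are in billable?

From (1): #415 ∉ urgent.
Suppose #148 ∈ billable: no assignment then satisfies all the clues, so #148 ∉ billable.

billable = {#654, #705}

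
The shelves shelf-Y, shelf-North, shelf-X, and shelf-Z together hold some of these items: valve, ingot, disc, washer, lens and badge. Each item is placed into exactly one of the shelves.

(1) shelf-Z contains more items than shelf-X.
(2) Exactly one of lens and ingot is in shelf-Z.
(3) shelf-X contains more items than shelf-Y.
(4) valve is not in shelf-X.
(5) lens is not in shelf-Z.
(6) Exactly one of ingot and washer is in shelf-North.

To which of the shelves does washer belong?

washer: shelf-North

From (4): valve ∉ shelf-X.
From (5): lens ∉ shelf-Z.
(2) (exactly one): ingot ∈ shelf-Z.
(6) (exactly one): washer ∈ shelf-North.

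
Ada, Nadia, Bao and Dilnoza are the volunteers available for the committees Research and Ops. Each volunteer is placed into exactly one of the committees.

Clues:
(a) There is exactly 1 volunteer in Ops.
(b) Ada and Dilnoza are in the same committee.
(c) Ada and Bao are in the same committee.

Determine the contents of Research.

Research = {Ada, Bao, Dilnoza}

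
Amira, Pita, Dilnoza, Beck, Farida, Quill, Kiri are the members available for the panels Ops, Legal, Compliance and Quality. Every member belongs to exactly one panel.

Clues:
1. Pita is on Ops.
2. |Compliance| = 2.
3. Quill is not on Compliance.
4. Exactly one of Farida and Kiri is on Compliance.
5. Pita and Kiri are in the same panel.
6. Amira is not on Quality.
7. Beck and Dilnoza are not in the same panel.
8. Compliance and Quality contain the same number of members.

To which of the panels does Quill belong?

From (1): Pita ∈ Ops.
From (3): Quill ∉ Compliance.
From (6): Amira ∉ Quality.
(5): Kiri matches Pita: Kiri ∈ Ops.
(4) (exactly one): Farida ∈ Compliance.
Suppose Quill ∈ Ops: no assignment then satisfies all the clues, so Quill ∉ Ops.

Quill: Quality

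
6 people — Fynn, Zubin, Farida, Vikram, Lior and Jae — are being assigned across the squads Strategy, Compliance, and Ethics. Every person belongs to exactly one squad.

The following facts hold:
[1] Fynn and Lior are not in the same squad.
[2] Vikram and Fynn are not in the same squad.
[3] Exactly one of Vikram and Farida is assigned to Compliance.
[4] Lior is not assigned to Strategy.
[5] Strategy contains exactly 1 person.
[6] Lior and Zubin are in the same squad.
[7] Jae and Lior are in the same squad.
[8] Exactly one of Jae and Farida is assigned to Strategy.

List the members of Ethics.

Ethics = {Fynn}

From (4): Lior ∉ Strategy.
(6): Zubin matches Lior: Zubin ∉ Strategy.
(7): Jae matches Lior: Jae ∉ Strategy.
(8) (exactly one): Farida ∈ Strategy.
(3) (exactly one): Vikram ∈ Compliance.
(5): Strategy already has 1, so the rest are out.
(2): Fynn ∉ Compliance.
Only one squad left: Fynn ∈ Ethics.
(1): Lior ∉ Ethics.
(6): Zubin matches Lior: Zubin ∉ Ethics.
(7): Jae matches Lior: Jae ∉ Ethics.
Only one squad left: Jae ∈ Compliance.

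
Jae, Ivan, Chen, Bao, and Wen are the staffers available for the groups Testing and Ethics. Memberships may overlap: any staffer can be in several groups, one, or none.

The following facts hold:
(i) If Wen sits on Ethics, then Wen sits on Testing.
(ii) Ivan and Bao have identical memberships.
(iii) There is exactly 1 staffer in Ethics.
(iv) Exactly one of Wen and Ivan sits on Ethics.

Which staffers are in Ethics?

Ethics = {Wen}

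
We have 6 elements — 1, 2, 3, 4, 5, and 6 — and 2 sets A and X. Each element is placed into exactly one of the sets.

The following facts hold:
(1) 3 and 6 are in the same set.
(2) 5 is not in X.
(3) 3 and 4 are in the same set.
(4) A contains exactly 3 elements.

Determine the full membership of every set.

A = {1, 2, 5}; X = {3, 4, 6}

From (2): 5 ∉ X.
Only one set left: 5 ∈ A.
Suppose 1 ∉ A: no assignment then satisfies all the clues, so 1 ∈ A.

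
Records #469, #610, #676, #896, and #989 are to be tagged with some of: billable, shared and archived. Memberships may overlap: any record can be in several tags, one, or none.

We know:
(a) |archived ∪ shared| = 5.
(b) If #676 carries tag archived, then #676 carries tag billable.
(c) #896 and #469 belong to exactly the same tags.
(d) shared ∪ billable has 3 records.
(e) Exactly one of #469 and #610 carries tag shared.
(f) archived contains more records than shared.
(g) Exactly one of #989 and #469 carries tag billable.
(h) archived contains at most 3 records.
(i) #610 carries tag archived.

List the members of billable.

billable = {#469, #676, #896}

From (i): #610 ∈ archived.
Suppose #469 ∉ billable: no assignment then satisfies all the clues, so #469 ∈ billable.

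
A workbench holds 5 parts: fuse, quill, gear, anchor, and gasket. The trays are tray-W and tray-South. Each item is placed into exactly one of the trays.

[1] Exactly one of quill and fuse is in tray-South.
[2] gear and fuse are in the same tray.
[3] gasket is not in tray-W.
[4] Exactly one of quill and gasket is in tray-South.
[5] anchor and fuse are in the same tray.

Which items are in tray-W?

From (3): gasket ∉ tray-W.
Only one tray left: gasket ∈ tray-South.
(4) (exactly one): quill ∉ tray-South.
Only one tray left: quill ∈ tray-W.
(1) (exactly one): fuse ∈ tray-South.
(2): gear matches fuse: gear ∉ tray-W.
(2): gear matches fuse: gear ∈ tray-South.
(5): anchor matches fuse: anchor ∉ tray-W.
(5): anchor matches fuse: anchor ∈ tray-South.

tray-W = {quill}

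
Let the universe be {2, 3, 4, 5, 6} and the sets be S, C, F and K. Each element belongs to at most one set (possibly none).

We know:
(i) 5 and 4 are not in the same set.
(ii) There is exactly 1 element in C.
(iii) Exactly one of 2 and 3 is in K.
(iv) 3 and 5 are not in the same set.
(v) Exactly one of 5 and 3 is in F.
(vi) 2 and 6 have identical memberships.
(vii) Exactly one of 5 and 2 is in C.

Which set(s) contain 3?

3: F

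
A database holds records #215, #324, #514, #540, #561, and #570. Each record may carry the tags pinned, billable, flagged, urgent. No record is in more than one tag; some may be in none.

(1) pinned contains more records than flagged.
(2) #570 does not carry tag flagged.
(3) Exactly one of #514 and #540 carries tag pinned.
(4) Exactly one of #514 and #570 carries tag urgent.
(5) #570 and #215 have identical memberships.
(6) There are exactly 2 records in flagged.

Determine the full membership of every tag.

pinned = {#215, #540, #570}; billable = {}; flagged = {#324, #561}; urgent = {#514}

From (2): #570 ∉ flagged.
(5): #215 matches #570: #215 ∉ flagged.
Suppose #215 ∉ pinned: no assignment then satisfies all the clues, so #215 ∈ pinned.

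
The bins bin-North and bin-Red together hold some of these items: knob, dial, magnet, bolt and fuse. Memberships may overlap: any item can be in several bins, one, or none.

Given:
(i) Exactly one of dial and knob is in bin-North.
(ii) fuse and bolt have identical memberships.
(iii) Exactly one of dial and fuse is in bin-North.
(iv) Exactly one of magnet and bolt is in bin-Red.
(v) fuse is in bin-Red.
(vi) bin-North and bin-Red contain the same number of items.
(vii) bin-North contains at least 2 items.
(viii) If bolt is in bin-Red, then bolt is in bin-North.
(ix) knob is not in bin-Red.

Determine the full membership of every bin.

bin-North = {bolt, fuse, knob}; bin-Red = {bolt, dial, fuse}

From (v): fuse ∈ bin-Red.
From (ix): knob ∉ bin-Red.
(ii): bolt matches fuse: bolt ∈ bin-Red.
(iv) (exactly one): magnet ∉ bin-Red.
(viii): bolt ∈ bin-North.
(ii): fuse matches bolt: fuse ∈ bin-North.
(iii) (exactly one): dial ∉ bin-North.
(i) (exactly one): knob ∈ bin-North.
Suppose dial ∉ bin-Red: no assignment then satisfies all the clues, so dial ∈ bin-Red.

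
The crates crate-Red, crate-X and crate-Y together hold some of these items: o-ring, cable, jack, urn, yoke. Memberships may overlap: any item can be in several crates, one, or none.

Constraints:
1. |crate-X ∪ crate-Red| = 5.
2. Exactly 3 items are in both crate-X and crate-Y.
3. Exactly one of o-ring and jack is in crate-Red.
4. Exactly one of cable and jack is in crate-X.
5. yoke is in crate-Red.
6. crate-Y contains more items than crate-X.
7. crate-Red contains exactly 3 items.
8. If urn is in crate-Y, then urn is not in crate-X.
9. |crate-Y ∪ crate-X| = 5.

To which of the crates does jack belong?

From (5): yoke ∈ crate-Red.
Suppose jack ∉ crate-Red: no assignment then satisfies all the clues, so jack ∈ crate-Red.

jack: crate-Red, crate-Y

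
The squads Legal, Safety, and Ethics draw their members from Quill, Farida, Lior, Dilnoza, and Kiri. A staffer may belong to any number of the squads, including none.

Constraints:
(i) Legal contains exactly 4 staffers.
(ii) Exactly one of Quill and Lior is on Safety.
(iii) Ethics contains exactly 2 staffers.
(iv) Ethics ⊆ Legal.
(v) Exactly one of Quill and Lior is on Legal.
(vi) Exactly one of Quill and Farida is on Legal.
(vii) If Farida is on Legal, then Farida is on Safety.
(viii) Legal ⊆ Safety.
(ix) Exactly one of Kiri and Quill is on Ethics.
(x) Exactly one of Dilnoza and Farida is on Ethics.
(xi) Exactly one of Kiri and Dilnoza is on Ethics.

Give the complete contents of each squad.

Legal = {Dilnoza, Farida, Kiri, Lior}; Safety = {Dilnoza, Farida, Kiri, Lior}; Ethics = {Farida, Kiri}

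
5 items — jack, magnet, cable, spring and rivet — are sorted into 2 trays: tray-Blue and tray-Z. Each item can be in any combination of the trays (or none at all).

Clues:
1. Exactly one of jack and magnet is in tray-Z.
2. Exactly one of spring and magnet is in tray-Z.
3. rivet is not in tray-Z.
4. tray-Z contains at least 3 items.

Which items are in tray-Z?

From (3): rivet ∉ tray-Z.
Suppose jack ∉ tray-Z: no assignment then satisfies all the clues, so jack ∈ tray-Z.

tray-Z = {cable, jack, spring}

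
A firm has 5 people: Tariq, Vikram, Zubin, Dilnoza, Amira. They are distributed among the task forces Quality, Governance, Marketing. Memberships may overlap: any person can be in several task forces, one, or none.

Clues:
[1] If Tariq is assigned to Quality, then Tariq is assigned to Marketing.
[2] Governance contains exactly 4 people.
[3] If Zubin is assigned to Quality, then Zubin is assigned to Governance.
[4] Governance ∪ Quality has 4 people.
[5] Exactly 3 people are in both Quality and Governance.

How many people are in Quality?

3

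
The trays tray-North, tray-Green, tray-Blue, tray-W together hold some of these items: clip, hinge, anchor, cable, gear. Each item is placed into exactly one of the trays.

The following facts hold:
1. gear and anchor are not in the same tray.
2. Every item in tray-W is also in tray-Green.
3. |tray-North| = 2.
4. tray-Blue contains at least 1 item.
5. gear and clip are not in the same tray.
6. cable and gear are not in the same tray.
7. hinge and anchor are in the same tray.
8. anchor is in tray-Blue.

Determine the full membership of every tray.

tray-North = {cable, clip}; tray-Green = {gear}; tray-Blue = {anchor, hinge}; tray-W = {}

From (8): anchor ∈ tray-Blue.
(1): gear ∉ tray-Blue.
(7): hinge matches anchor: hinge ∉ tray-North.
(7): hinge matches anchor: hinge ∉ tray-Green.
(7): hinge matches anchor: hinge ∈ tray-Blue.
Suppose clip ∉ tray-North: no assignment then satisfies all the clues, so clip ∈ tray-North.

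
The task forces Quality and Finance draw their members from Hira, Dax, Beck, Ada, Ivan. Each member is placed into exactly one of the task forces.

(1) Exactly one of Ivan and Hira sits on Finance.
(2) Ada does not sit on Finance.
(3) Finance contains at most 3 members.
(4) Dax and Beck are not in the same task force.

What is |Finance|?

2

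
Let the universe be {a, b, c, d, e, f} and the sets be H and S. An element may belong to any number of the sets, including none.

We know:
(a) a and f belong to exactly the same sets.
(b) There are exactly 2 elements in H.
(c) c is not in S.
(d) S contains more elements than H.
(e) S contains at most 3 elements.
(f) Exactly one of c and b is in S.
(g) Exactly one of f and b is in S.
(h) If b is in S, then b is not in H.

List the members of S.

From (c): c ∉ S.
(f) (exactly one): b ∈ S.
(g) (exactly one): f ∉ S.
(h): b ∉ H.
(a): a matches f: a ∉ S.
Suppose d ∉ S: no assignment then satisfies all the clues, so d ∈ S.

S = {b, d, e}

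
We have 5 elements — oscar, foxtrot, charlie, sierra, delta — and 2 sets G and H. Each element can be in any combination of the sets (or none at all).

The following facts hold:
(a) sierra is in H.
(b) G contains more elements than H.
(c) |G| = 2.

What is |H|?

1

From (a): sierra ∈ H.
Suppose oscar ∈ H: no assignment then satisfies all the clues, so oscar ∉ H.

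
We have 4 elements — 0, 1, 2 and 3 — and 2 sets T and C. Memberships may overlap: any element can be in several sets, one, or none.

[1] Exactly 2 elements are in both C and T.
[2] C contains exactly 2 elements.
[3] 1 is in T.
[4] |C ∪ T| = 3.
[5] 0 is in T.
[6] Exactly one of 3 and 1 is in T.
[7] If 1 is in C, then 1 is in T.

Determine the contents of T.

From (3): 1 ∈ T.
From (5): 0 ∈ T.
(6) (exactly one): 3 ∉ T.
Suppose 2 ∉ T: no assignment then satisfies all the clues, so 2 ∈ T.

T = {0, 1, 2}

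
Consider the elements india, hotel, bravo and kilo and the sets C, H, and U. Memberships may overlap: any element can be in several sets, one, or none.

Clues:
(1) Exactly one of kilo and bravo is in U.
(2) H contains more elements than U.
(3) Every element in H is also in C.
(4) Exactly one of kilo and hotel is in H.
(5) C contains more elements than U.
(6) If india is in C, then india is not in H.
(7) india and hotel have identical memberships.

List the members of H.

H = {bravo, kilo}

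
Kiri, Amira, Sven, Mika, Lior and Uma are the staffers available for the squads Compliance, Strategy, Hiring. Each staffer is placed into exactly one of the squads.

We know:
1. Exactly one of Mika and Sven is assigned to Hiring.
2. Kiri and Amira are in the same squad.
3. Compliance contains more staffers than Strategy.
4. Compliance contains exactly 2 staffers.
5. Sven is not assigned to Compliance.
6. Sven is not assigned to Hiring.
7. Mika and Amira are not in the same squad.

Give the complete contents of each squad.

Compliance = {Amira, Kiri}; Strategy = {Sven}; Hiring = {Lior, Mika, Uma}

From (5): Sven ∉ Compliance.
From (6): Sven ∉ Hiring.
(1) (exactly one): Mika ∈ Hiring.
(7): Amira ∉ Hiring.
Only one squad left: Sven ∈ Strategy.
(2): Kiri matches Amira: Kiri ∉ Hiring.
Suppose Kiri ∉ Compliance: no assignment then satisfies all the clues, so Kiri ∈ Compliance.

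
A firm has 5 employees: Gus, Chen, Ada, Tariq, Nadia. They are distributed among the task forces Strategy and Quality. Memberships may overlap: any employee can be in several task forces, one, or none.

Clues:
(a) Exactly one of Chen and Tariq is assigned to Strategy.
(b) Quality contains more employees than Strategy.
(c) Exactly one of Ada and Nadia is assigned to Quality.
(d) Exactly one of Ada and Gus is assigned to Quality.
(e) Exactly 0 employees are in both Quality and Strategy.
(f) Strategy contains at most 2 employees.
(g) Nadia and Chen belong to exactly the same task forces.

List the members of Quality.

Quality = {Chen, Gus, Nadia}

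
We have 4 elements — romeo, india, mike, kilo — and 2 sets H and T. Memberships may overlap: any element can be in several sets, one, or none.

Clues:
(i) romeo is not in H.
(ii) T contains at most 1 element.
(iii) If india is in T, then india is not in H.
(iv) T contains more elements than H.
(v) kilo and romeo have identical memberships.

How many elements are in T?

1

From (i): romeo ∉ H.
(v): kilo matches romeo: kilo ∉ H.
Suppose romeo ∈ T: no assignment then satisfies all the clues, so romeo ∉ T.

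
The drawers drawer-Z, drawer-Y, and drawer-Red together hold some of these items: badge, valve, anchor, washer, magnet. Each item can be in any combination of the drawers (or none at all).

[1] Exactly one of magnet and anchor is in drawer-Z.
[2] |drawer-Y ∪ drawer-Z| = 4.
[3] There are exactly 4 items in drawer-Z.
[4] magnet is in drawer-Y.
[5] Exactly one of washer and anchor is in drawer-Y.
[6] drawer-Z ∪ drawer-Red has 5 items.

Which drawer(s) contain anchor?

anchor: drawer-Red

From (4): magnet ∈ drawer-Y.
Suppose anchor ∈ drawer-Z: no assignment then satisfies all the clues, so anchor ∉ drawer-Z.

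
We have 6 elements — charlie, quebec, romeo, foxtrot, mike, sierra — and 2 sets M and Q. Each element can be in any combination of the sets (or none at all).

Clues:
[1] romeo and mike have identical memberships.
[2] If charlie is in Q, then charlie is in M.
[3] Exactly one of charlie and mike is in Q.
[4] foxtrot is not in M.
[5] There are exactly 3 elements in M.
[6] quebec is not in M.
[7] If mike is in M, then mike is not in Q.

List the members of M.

M = {charlie, mike, romeo}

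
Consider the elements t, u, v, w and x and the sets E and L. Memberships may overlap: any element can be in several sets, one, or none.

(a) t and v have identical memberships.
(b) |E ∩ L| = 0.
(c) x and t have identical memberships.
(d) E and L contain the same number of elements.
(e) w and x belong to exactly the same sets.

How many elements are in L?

0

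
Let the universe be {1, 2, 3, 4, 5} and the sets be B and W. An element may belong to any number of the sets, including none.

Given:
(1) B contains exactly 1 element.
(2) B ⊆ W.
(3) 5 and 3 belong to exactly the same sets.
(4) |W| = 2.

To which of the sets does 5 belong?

5: none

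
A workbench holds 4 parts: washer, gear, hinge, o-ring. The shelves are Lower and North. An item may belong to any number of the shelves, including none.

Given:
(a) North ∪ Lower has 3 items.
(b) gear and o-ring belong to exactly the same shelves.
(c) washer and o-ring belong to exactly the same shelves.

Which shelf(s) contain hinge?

hinge: none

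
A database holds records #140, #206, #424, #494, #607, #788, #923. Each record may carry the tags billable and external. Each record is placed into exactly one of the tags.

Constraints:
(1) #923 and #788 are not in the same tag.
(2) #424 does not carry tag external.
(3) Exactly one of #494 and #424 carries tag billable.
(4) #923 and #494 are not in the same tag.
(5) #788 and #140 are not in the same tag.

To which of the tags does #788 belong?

From (2): #424 ∉ external.
Only one tag left: #424 ∈ billable.
(3) (exactly one): #494 ∉ billable.
Only one tag left: #494 ∈ external.
(4): #923 ∉ external.
Only one tag left: #923 ∈ billable.
(1): #788 ∉ billable.
Only one tag left: #788 ∈ external.
(5): #140 ∉ external.
Only one tag left: #140 ∈ billable.

#788: external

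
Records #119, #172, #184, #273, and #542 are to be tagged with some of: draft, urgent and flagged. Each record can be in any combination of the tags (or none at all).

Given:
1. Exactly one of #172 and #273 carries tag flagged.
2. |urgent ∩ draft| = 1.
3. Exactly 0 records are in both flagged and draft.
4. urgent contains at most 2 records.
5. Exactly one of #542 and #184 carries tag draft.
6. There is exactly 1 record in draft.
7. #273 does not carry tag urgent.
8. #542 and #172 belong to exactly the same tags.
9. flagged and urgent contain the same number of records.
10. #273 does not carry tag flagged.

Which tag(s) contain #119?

#119: urgent

From (7): #273 ∉ urgent.
From (10): #273 ∉ flagged.
(1) (exactly one): #172 ∈ flagged.
(8): #542 matches #172: #542 ∈ flagged.
Suppose #119 ∈ draft: no assignment then satisfies all the clues, so #119 ∉ draft.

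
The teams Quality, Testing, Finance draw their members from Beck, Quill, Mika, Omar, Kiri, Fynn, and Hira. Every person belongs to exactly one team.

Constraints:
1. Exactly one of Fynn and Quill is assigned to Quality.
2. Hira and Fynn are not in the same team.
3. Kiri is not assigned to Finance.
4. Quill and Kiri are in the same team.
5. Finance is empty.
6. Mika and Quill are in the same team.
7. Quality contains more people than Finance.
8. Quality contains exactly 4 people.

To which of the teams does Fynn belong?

Fynn: Testing

From (3): Kiri ∉ Finance.
(4): Quill matches Kiri: Quill ∉ Finance.
(5): Finance already has 0, so the rest are out.
Suppose Fynn ∈ Quality: no assignment then satisfies all the clues, so Fynn ∉ Quality.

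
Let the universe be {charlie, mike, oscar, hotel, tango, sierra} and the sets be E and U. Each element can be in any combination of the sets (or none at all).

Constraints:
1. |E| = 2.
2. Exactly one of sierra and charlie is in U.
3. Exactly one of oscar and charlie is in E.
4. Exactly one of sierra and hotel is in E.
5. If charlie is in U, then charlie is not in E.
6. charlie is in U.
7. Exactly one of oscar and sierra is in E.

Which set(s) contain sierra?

From (6): charlie ∈ U.
(2) (exactly one): sierra ∉ U.
(5): charlie ∉ E.
(3) (exactly one): oscar ∈ E.
(7) (exactly one): sierra ∉ E.
(4) (exactly one): hotel ∈ E.
(1): E already has 2, so the rest are out.

sierra: none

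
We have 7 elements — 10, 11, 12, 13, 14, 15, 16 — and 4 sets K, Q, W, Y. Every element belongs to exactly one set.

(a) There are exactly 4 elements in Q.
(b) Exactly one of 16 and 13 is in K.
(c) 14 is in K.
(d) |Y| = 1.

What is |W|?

0

From (c): 14 ∈ K.
Suppose 10 ∈ K: no assignment then satisfies all the clues, so 10 ∉ K.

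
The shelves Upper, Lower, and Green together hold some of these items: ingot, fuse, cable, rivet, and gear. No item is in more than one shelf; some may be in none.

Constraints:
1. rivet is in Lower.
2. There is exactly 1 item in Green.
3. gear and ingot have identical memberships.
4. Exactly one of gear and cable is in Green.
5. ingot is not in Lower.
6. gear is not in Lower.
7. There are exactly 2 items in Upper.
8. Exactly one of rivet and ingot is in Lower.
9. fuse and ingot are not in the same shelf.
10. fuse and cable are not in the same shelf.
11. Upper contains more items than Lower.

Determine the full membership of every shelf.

Upper = {gear, ingot}; Lower = {rivet}; Green = {cable}

From (1): rivet ∈ Lower.
From (5): ingot ∉ Lower.
From (6): gear ∉ Lower.
Suppose ingot ∉ Upper: no assignment then satisfies all the clues, so ingot ∈ Upper.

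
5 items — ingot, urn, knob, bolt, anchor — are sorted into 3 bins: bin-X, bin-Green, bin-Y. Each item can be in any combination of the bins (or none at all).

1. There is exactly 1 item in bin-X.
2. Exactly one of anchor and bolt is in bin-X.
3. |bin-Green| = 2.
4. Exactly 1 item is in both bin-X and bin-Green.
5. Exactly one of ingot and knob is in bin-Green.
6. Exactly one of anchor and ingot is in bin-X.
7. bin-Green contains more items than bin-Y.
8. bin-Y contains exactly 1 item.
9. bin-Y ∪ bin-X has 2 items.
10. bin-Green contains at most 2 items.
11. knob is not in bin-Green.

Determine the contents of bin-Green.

bin-Green = {anchor, ingot}

From (11): knob ∉ bin-Green.
(5) (exactly one): ingot ∈ bin-Green.
Suppose urn ∈ bin-Green: no assignment then satisfies all the clues, so urn ∉ bin-Green.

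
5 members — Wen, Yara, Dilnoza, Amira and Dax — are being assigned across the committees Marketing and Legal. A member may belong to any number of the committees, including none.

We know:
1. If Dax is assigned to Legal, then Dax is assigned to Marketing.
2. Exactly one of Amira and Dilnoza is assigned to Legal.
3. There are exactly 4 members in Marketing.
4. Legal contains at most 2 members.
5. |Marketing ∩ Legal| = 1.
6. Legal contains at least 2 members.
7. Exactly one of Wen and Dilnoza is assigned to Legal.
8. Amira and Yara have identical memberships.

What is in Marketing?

Marketing = {Amira, Dax, Wen, Yara}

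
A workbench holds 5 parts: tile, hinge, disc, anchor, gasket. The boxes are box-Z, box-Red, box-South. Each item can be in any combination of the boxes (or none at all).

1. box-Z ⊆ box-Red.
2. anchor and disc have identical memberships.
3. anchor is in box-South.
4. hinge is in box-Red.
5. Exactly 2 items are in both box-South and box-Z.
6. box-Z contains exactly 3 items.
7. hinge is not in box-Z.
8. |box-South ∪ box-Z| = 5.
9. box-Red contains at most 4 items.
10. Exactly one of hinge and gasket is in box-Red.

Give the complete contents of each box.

box-Z = {anchor, disc, tile}; box-Red = {anchor, disc, hinge, tile}; box-South = {anchor, disc, gasket, hinge}

From (3): anchor ∈ box-South.
From (4): hinge ∈ box-Red.
From (7): hinge ∉ box-Z.
(2): disc matches anchor: disc ∈ box-South.
(10) (exactly one): gasket ∉ box-Red.
(1) contrapositive: gasket ∉ box-Z.
(6): only 3 candidates remain for box-Z, so all are in.
(1) with tile ∈ box-Z: tile ∈ box-Red.
(1) with disc ∈ box-Z: disc ∈ box-Red.
(1) with anchor ∈ box-Z: anchor ∈ box-Red.
Suppose tile ∈ box-South: no assignment then satisfies all the clues, so tile ∉ box-South.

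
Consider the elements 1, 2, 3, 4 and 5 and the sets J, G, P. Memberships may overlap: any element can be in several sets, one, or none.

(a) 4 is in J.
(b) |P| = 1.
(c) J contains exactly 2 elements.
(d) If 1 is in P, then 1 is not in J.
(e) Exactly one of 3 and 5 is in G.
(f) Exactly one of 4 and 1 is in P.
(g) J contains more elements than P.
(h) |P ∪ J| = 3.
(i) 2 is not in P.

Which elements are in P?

P = {1}

From (a): 4 ∈ J.
From (i): 2 ∉ P.
Suppose 1 ∉ P: no assignment then satisfies all the clues, so 1 ∈ P.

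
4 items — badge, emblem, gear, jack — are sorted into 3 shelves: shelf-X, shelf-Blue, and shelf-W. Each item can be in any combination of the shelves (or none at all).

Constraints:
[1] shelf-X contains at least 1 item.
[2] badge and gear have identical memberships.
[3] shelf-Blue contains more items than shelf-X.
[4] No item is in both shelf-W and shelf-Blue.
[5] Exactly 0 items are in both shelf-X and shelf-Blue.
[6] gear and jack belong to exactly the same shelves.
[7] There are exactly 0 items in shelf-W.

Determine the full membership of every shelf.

shelf-X = {emblem}; shelf-Blue = {badge, gear, jack}; shelf-W = {}

(7): shelf-W already has 0, so the rest are out.
Suppose badge ∈ shelf-X: no assignment then satisfies all the clues, so badge ∉ shelf-X.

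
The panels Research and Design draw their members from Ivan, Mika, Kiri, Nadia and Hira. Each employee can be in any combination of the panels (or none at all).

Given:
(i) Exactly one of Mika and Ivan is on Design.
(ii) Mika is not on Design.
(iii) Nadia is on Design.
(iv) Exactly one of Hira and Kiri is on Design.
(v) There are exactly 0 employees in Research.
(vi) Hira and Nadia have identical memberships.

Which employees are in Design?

From (ii): Mika ∉ Design.
From (iii): Nadia ∈ Design.
(i) (exactly one): Ivan ∈ Design.
(v): Research already has 0, so the rest are out.
(vi): Hira matches Nadia: Hira ∈ Design.
(iv) (exactly one): Kiri ∉ Design.

Design = {Hira, Ivan, Nadia}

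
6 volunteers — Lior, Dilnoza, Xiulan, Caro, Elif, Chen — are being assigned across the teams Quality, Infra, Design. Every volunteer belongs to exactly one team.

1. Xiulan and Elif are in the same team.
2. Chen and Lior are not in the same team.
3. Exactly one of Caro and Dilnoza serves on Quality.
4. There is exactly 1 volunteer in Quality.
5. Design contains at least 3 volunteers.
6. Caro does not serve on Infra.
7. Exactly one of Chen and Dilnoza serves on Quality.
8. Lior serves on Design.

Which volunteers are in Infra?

Infra = {Chen}

From (6): Caro ∉ Infra.
From (8): Lior ∈ Design.
(2): Chen ∉ Design.
Suppose Dilnoza ∈ Infra: no assignment then satisfies all the clues, so Dilnoza ∉ Infra.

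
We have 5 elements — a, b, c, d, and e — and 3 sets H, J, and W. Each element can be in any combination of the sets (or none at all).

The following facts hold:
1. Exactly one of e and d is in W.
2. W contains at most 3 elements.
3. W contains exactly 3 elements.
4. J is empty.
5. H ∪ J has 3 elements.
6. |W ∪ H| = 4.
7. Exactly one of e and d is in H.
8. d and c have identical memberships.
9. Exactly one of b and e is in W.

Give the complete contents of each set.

H = {a, c, d}; J = {}; W = {b, c, d}

(4): J already has 0, so the rest are out.
Suppose a ∉ H: no assignment then satisfies all the clues, so a ∈ H.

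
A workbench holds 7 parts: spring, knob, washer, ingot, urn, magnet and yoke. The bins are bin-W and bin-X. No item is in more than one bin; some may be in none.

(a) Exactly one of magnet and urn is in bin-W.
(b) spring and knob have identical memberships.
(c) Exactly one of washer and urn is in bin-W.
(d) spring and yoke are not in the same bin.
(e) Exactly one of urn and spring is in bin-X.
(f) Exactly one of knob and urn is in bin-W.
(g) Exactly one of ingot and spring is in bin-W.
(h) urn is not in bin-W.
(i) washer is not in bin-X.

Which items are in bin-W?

bin-W = {knob, magnet, spring, washer}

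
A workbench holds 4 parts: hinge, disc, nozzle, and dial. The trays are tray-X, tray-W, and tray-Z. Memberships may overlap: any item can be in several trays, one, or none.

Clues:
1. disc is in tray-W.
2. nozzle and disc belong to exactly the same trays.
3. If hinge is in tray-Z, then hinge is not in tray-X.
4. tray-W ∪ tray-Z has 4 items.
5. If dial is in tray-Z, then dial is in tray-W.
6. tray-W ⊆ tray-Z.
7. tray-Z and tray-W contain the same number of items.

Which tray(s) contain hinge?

hinge: tray-W, tray-Z

From (1): disc ∈ tray-W.
(2): nozzle matches disc: nozzle ∈ tray-W.
(6) with disc ∈ tray-W: disc ∈ tray-Z.
(6) with nozzle ∈ tray-W: nozzle ∈ tray-Z.
Suppose hinge ∈ tray-X: no assignment then satisfies all the clues, so hinge ∉ tray-X.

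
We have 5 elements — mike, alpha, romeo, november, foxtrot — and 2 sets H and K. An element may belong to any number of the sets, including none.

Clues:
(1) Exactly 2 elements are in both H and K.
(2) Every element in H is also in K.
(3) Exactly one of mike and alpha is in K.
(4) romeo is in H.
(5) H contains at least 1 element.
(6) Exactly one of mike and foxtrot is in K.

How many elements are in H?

2

From (4): romeo ∈ H.
(2) with romeo ∈ H: romeo ∈ K.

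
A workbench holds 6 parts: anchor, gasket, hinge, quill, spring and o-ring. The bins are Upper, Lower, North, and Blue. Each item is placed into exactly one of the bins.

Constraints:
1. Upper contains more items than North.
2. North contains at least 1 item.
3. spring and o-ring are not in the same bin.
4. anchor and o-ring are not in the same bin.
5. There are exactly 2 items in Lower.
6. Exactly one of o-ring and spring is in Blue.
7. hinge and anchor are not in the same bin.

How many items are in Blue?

1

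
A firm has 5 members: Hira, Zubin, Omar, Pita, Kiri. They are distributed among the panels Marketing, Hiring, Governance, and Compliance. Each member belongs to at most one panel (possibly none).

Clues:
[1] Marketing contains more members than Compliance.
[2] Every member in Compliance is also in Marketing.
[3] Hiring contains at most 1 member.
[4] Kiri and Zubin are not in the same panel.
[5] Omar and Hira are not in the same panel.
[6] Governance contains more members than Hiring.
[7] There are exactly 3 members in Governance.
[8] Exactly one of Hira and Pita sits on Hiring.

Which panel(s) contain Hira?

Hira: Hiring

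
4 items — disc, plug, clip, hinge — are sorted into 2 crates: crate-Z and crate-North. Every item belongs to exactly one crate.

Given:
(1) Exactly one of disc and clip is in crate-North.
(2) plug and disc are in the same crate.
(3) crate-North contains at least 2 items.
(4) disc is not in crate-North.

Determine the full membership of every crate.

crate-Z = {disc, plug}; crate-North = {clip, hinge}

From (4): disc ∉ crate-North.
(1) (exactly one): clip ∈ crate-North.
(2): plug matches disc: plug ∉ crate-North.
(3): only 2 candidates remain for crate-North, so all are in.
Only one crate left: disc ∈ crate-Z.
Only one crate left: plug ∈ crate-Z.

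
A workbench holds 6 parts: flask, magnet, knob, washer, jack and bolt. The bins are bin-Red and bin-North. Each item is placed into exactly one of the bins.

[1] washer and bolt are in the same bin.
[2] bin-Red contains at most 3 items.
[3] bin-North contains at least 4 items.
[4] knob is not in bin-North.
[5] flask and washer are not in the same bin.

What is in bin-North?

bin-North = {bolt, jack, magnet, washer}

From (4): knob ∉ bin-North.
Only one bin left: knob ∈ bin-Red.
Suppose flask ∈ bin-North: no assignment then satisfies all the clues, so flask ∉ bin-North.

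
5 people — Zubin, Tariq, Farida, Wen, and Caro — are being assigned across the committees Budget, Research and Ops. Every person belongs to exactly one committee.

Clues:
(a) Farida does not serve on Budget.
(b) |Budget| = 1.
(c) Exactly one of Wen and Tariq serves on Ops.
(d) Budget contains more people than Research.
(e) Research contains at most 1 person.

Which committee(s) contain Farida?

Farida: Ops

From (a): Farida ∉ Budget.
Suppose Farida ∈ Research: no assignment then satisfies all the clues, so Farida ∉ Research.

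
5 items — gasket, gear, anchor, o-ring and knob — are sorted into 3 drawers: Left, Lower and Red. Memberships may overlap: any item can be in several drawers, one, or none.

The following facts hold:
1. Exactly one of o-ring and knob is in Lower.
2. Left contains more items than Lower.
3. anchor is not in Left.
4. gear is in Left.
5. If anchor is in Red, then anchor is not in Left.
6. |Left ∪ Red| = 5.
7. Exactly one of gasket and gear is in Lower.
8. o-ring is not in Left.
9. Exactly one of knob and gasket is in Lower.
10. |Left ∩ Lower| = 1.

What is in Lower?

Lower = {gasket, o-ring}

From (3): anchor ∉ Left.
From (4): gear ∈ Left.
From (8): o-ring ∉ Left.
Suppose gasket ∉ Lower: no assignment then satisfies all the clues, so gasket ∈ Lower.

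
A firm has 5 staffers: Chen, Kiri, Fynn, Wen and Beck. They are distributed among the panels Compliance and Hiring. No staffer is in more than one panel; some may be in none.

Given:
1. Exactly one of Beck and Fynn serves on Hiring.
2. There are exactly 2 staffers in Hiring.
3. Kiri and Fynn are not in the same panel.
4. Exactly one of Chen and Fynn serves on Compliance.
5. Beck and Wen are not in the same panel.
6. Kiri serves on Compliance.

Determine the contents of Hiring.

Hiring = {Fynn, Wen}

From (6): Kiri ∈ Compliance.
(3): Fynn ∉ Compliance.
(4) (exactly one): Chen ∈ Compliance.
Suppose Fynn ∉ Hiring: no assignment then satisfies all the clues, so Fynn ∈ Hiring.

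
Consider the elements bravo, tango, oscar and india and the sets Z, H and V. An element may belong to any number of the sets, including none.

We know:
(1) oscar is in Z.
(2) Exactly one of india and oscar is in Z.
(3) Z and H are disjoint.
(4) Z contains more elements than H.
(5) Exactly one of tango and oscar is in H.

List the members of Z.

Z = {bravo, oscar}

From (1): oscar ∈ Z.
(2) (exactly one): india ∉ Z.
(3) (disjoint): oscar ∉ H.
(5) (exactly one): tango ∈ H.
(3) (disjoint): tango ∉ Z.
Suppose bravo ∉ Z: no assignment then satisfies all the clues, so bravo ∈ Z.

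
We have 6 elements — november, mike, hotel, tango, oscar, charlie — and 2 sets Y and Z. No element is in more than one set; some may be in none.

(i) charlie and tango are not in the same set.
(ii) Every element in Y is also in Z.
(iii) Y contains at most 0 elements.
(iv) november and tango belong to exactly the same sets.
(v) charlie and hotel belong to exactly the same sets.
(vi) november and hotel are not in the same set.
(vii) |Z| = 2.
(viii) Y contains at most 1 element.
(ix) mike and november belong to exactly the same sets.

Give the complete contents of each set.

Y = {}; Z = {charlie, hotel}

(iii): Y already has 0, so the rest are out.
Suppose november ∈ Z: no assignment then satisfies all the clues, so november ∉ Z.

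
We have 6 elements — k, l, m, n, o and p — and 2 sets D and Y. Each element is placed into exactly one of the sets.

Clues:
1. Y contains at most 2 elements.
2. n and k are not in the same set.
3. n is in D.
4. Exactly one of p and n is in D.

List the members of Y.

Y = {k, p}

From (3): n ∈ D.
(2): k ∉ D.
(4) (exactly one): p ∉ D.
Only one set left: k ∈ Y.
Only one set left: p ∈ Y.
(1): Y already has 2, so the rest are out.
Only one set left: l ∈ D.
Only one set left: m ∈ D.
Only one set left: o ∈ D.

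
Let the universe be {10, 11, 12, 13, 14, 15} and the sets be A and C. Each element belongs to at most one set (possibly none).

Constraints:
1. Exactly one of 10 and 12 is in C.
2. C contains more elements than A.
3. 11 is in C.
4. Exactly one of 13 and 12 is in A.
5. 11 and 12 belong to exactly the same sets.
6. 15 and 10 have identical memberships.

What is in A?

A = {13}

From (3): 11 ∈ C.
(5): 12 matches 11: 12 ∉ A.
(5): 12 matches 11: 12 ∈ C.
(1) (exactly one): 10 ∉ C.
(4) (exactly one): 13 ∈ A.
(6): 15 matches 10: 15 ∉ C.
Suppose 10 ∈ A: no assignment then satisfies all the clues, so 10 ∉ A.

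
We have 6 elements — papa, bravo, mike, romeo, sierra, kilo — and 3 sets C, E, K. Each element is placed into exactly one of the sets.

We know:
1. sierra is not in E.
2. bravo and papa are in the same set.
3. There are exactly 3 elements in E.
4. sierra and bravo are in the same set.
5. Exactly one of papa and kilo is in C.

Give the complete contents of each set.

C = {bravo, papa, sierra}; E = {kilo, mike, romeo}; K = {}

From (1): sierra ∉ E.
(4): bravo matches sierra: bravo ∉ E.
(2): papa matches bravo: papa ∉ E.
(3): only 3 candidates remain for E, so all are in.
(5) (exactly one): papa ∈ C.
(2): bravo matches papa: bravo ∈ C.
(4): sierra matches bravo: sierra ∈ C.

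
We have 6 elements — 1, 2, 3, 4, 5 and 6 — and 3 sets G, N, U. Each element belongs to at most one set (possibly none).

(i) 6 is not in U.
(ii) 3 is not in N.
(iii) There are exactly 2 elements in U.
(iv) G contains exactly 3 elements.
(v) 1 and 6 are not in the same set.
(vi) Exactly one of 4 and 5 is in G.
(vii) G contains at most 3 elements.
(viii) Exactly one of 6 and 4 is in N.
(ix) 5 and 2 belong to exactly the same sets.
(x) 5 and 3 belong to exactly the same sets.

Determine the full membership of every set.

G = {2, 3, 5}; N = {6}; U = {1, 4}

From (i): 6 ∉ U.
From (ii): 3 ∉ N.
(x): 5 matches 3: 5 ∉ N.
(ix): 2 matches 5: 2 ∉ N.
Suppose 1 ∈ G: no assignment then satisfies all the clues, so 1 ∉ G.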